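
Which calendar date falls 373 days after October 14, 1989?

Adding 373 days from October 14, 1989.
October has 31 days, so 31 − 14 = 17 days remain after October 14, 1989; 373 − 17 = 356 left.
November 1989 has 30 days: 356 − 30 = 326 left.
December 1989 has 31 days: 326 − 31 = 295 left.
January 1990 has 31 days: 295 − 31 = 264 left.
February 1990 has 28 days (1990 is not a leap year): 264 − 28 = 236 left.
March 1990 has 31 days: 236 − 31 = 205 left.
April 1990 has 30 days: 205 − 30 = 175 left.
May 1990 has 31 days: 175 − 31 = 144 left.
June 1990 has 30 days: 144 − 30 = 114 left.
July 1990 has 31 days: 114 − 31 = 83 left.
August 1990 has 31 days: 83 − 31 = 52 left.
September 1990 has 30 days: 52 − 30 = 22 left.
22 days into October 1990 → October 22, 1990.

October 22, 1990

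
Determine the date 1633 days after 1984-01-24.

July 14, 1988

Adding 1633 days from January 24, 1984.
January has 31 days, so 31 − 24 = 7 days remain after January 24, 1984; 1633 − 7 = 1626 left.
February 1984 has 29 days (1984 is a leap year): 1626 − 29 = 1597 left.
March 1984 has 31 days: 1597 − 31 = 1566 left.
April 1984 has 30 days: 1566 − 30 = 1536 left.
May 1984 has 31 days: 1536 − 31 = 1505 left.
June 1984 has 30 days: 1505 − 30 = 1475 left.
July 1984 has 31 days: 1475 − 31 = 1444 left.
August 1984 has 31 days: 1444 − 31 = 1413 left.
September 1984 has 30 days: 1413 − 30 = 1383 left.
October 1984 has 31 days: 1383 − 31 = 1352 left.
November 1984 has 30 days: 1352 − 30 = 1322 left.
December 1984 has 31 days: 1322 − 31 = 1291 left.
January 1985 has 31 days: 1291 − 31 = 1260 left.
February 1985 has 28 days (1985 is not a leap year): 1260 − 28 = 1232 left.
March 1985 has 31 days: 1232 − 31 = 1201 left.
April 1985 has 30 days: 1201 − 30 = 1171 left.
May 1985 has 31 days: 1171 − 31 = 1140 left.
June 1985 has 30 days: 1140 − 30 = 1110 left.
July 1985 has 31 days: 1110 − 31 = 1079 left.
August 1985 has 31 days: 1079 − 31 = 1048 left.
September 1985 has 30 days: 1048 − 30 = 1018 left.
October 1985 has 31 days: 1018 − 31 = 987 left.
November 1985 has 30 days: 987 − 30 = 957 left.
December 1985 has 31 days: 957 − 31 = 926 left.
January 1986 has 31 days: 926 − 31 = 895 left.
February 1986 has 28 days (1986 is not a leap year): 895 − 28 = 867 left.
March 1986 has 31 days: 867 − 31 = 836 left.
April 1986 has 30 days: 836 − 30 = 806 left.
May 1986 has 31 days: 806 − 31 = 775 left.
June 1986 has 30 days: 775 − 30 = 745 left.
July 1986 has 31 days: 745 − 31 = 714 left.
August 1986 has 31 days: 714 − 31 = 683 left.
September 1986 has 30 days: 683 − 30 = 653 left.
October 1986 has 31 days: 653 − 31 = 622 left.
November 1986 has 30 days: 622 − 30 = 592 left.
December 1986 has 31 days: 592 − 31 = 561 left.
January 1987 has 31 days: 561 − 31 = 530 left.
February 1987 has 28 days (1987 is not a leap year): 530 − 28 = 502 left.
March 1987 has 31 days: 502 − 31 = 471 left.
April 1987 has 30 days: 471 − 30 = 441 left.
May 1987 has 31 days: 441 − 31 = 410 left.
June 1987 has 30 days: 410 − 30 = 380 left.
July 1987 has 31 days: 380 − 31 = 349 left.
August 1987 has 31 days: 349 − 31 = 318 left.
September 1987 has 30 days: 318 − 30 = 288 left.
October 1987 has 31 days: 288 − 31 = 257 left.
November 1987 has 30 days: 257 − 30 = 227 left.
December 1987 has 31 days: 227 − 31 = 196 left.
January 1988 has 31 days: 196 − 31 = 165 left.
February 1988 has 29 days (1988 is a leap year): 165 − 29 = 136 left.
March 1988 has 31 days: 136 − 31 = 105 left.
April 1988 has 30 days: 105 − 30 = 75 left.
May 1988 has 31 days: 75 − 31 = 44 left.
June 1988 has 30 days: 44 − 30 = 14 left.
14 days into July 1988 → July 14, 1988.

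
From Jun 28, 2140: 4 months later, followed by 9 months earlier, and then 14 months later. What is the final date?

Adding 4 months from June 28, 2140:
month 6 + 4 = 10 → October 2140.
Day 28 is valid in October, giving October 28, 2140.
Counting back 9 months from October 28, 2140:
month 10 − 9 = 1 → January 2140.
Day 28 is valid in January, giving January 28, 2140.
Counting forward 14 months from January 28, 2140:
month 1 + 14 = 15, which is month 3 of year 2141 → March 2141.
Day 28 is valid in March, giving March 28, 2141.

March 28, 2141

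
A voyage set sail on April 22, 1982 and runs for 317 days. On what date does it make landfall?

March 5, 1983

Advancing 317 days from April 22, 1982.
April has 30 days, so 30 − 22 = 8 days remain after April 22, 1982; 317 − 8 = 309 left.
May 1982 has 31 days: 309 − 31 = 278 left.
June 1982 has 30 days: 278 − 30 = 248 left.
July 1982 has 31 days: 248 − 31 = 217 left.
August 1982 has 31 days: 217 − 31 = 186 left.
September 1982 has 30 days: 186 − 30 = 156 left.
October 1982 has 31 days: 156 − 31 = 125 left.
November 1982 has 30 days: 125 − 30 = 95 left.
December 1982 has 31 days: 95 − 31 = 64 left.
January 1983 has 31 days: 64 − 31 = 33 left.
February 1983 has 28 days (1983 is not a leap year): 33 − 28 = 5 left.
5 days into March 1983 → March 5, 1983.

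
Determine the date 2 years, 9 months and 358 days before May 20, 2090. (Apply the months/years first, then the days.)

Counting back 2 years, 9 months and 358 days from May 20, 2090: first the month/year part, then the days.
-2 years → 2088; month 5 − 9 = -4, which is month 8 of year 2087 → August 2087.
Day 20 is valid in August, giving August 20, 2087.
Now subtract 358 days from August 20, 2087.
Going back 20 days from August 20, 2087 reaches the end of the previous month; 358 − 20 = 338 left.
July 2087 has 31 days: 338 − 31 = 307 left.
June 2087 has 30 days: 307 − 30 = 277 left.
May 2087 has 31 days: 277 − 31 = 246 left.
April 2087 has 30 days: 246 − 30 = 216 left.
March 2087 has 31 days: 216 − 31 = 185 left.
February 2087 has 28 days (2087 is not a leap year): 185 − 28 = 157 left.
January 2087 has 31 days: 157 − 31 = 126 left.
December 2086 has 31 days: 126 − 31 = 95 left.
November 2086 has 30 days: 95 − 30 = 65 left.
October 2086 has 31 days: 65 − 31 = 34 left.
September 2086 has 30 days: 34 − 30 = 4 left.
August 2086 has 31 days; 31 − 4 = 27 → August 27, 2086.

August 27, 2086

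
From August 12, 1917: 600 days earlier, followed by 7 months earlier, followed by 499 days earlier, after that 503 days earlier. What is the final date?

August 22, 1912

Going back 600 days from August 12, 1917:
Going back 12 days from August 12, 1917 reaches the end of the previous month; 600 − 12 = 588 left.
July 1917 has 31 days: 588 − 31 = 557 left.
June 1917 has 30 days: 557 − 30 = 527 left.
May 1917 has 31 days: 527 − 31 = 496 left.
April 1917 has 30 days: 496 − 30 = 466 left.
March 1917 has 31 days: 466 − 31 = 435 left.
February 1917 has 28 days (1917 is not a leap year): 435 − 28 = 407 left.
January 1917 has 31 days: 407 − 31 = 376 left.
December 1916 has 31 days: 376 − 31 = 345 left.
November 1916 has 30 days: 345 − 30 = 315 left.
October 1916 has 31 days: 315 − 31 = 284 left.
September 1916 has 30 days: 284 − 30 = 254 left.
August 1916 has 31 days: 254 − 31 = 223 left.
July 1916 has 31 days: 223 − 31 = 192 left.
June 1916 has 30 days: 192 − 30 = 162 left.
May 1916 has 31 days: 162 − 31 = 131 left.
April 1916 has 30 days: 131 − 30 = 101 left.
March 1916 has 31 days: 101 − 31 = 70 left.
February 1916 has 29 days (1916 is a leap year): 70 − 29 = 41 left.
January 1916 has 31 days: 41 − 31 = 10 left.
December 1915 has 31 days; 31 − 10 = 21 → December 21, 1915.
Subtracting 7 months from December 21, 1915:
month 12 − 7 = 5 → May 1915.
Day 21 is valid in May, giving May 21, 1915.
Subtracting 499 days from May 21, 1915:
Going back 21 days from May 21, 1915 reaches the end of the previous month; 499 − 21 = 478 left.
April 1915 has 30 days: 478 − 30 = 448 left.
March 1915 has 31 days: 448 − 31 = 417 left.
February 1915 has 28 days (1915 is not a leap year): 417 − 28 = 389 left.
January 1915 has 31 days: 389 − 31 = 358 left.
December 1914 has 31 days: 358 − 31 = 327 left.
November 1914 has 30 days: 327 − 30 = 297 left.
October 1914 has 31 days: 297 − 31 = 266 left.
September 1914 has 30 days: 266 − 30 = 236 left.
August 1914 has 31 days: 236 − 31 = 205 left.
July 1914 has 31 days: 205 − 31 = 174 left.
June 1914 has 30 days: 174 − 30 = 144 left.
May 1914 has 31 days: 144 − 31 = 113 left.
April 1914 has 30 days: 113 − 30 = 83 left.
March 1914 has 31 days: 83 − 31 = 52 left.
February 1914 has 28 days (1914 is not a leap year): 52 − 28 = 24 left.
January 1914 has 31 days; 31 − 24 = 7 → January 7, 1914.
Counting back 503 days from January 7, 1914:
Going back 7 days from January 7, 1914 reaches the end of the previous month; 503 − 7 = 496 left.
December 1913 has 31 days: 496 − 31 = 465 left.
November 1913 has 30 days: 465 − 30 = 435 left.
October 1913 has 31 days: 435 − 31 = 404 left.
September 1913 has 30 days: 404 − 30 = 374 left.
August 1913 has 31 days: 374 − 31 = 343 left.
July 1913 has 31 days: 343 − 31 = 312 left.
June 1913 has 30 days: 312 − 30 = 282 left.
May 1913 has 31 days: 282 − 31 = 251 left.
April 1913 has 30 days: 251 − 30 = 221 left.
March 1913 has 31 days: 221 − 31 = 190 left.
February 1913 has 28 days (1913 is not a leap year): 190 − 28 = 162 left.
January 1913 has 31 days: 162 − 31 = 131 left.
December 1912 has 31 days: 131 − 31 = 100 left.
November 1912 has 30 days: 100 − 30 = 70 left.
October 1912 has 31 days: 70 − 31 = 39 left.
September 1912 has 30 days: 39 − 30 = 9 left.
August 1912 has 31 days; 31 − 9 = 22 → August 22, 1912.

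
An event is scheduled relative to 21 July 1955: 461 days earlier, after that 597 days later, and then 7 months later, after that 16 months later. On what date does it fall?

Subtracting 461 days from July 21, 1955:
Going back 21 days from July 21, 1955 reaches the end of the previous month; 461 − 21 = 440 left.
June 1955 has 30 days: 440 − 30 = 410 left.
May 1955 has 31 days: 410 − 31 = 379 left.
April 1955 has 30 days: 379 − 30 = 349 left.
March 1955 has 31 days: 349 − 31 = 318 left.
February 1955 has 28 days (1955 is not a leap year): 318 − 28 = 290 left.
January 1955 has 31 days: 290 − 31 = 259 left.
December 1954 has 31 days: 259 − 31 = 228 left.
November 1954 has 30 days: 228 − 30 = 198 left.
October 1954 has 31 days: 198 − 31 = 167 left.
September 1954 has 30 days: 167 − 30 = 137 left.
August 1954 has 31 days: 137 − 31 = 106 left.
July 1954 has 31 days: 106 − 31 = 75 left.
June 1954 has 30 days: 75 − 30 = 45 left.
May 1954 has 31 days: 45 − 31 = 14 left.
April 1954 has 30 days; 30 − 14 = 16 → April 16, 1954.
Counting forward 597 days from April 16, 1954:
April has 30 days, so 30 − 16 = 14 days remain after April 16, 1954; 597 − 14 = 583 left.
May 1954 has 31 days: 583 − 31 = 552 left.
June 1954 has 30 days: 552 − 30 = 522 left.
July 1954 has 31 days: 522 − 31 = 491 left.
August 1954 has 31 days: 491 − 31 = 460 left.
September 1954 has 30 days: 460 − 30 = 430 left.
October 1954 has 31 days: 430 − 31 = 399 left.
November 1954 has 30 days: 399 − 30 = 369 left.
December 1954 has 31 days: 369 − 31 = 338 left.
January 1955 has 31 days: 338 − 31 = 307 left.
February 1955 has 28 days (1955 is not a leap year): 307 − 28 = 279 left.
March 1955 has 31 days: 279 − 31 = 248 left.
April 1955 has 30 days: 248 − 30 = 218 left.
May 1955 has 31 days: 218 − 31 = 187 left.
June 1955 has 30 days: 187 − 30 = 157 left.
July 1955 has 31 days: 157 − 31 = 126 left.
August 1955 has 31 days: 126 − 31 = 95 left.
September 1955 has 30 days: 95 − 30 = 65 left.
October 1955 has 31 days: 65 − 31 = 34 left.
November 1955 has 30 days: 34 − 30 = 4 left.
4 days into December 1955 → December 4, 1955.
Advancing 7 months from December 4, 1955:
month 12 + 7 = 19, which is month 7 of year 1956 → July 1956.
Day 4 is valid in July, giving July 4, 1956.
Adding 16 months from July 4, 1956:
month 7 + 16 = 23, which is month 11 of year 1957 → November 1957.
Day 4 is valid in November, giving November 4, 1957.

November 4, 1957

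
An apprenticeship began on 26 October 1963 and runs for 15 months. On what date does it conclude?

January 26, 1965

Adding 15 months from October 26, 1963.
month 10 + 15 = 25, which is month 1 of year 1965 → January 1965.
Day 26 is valid in January, giving January 26, 1965.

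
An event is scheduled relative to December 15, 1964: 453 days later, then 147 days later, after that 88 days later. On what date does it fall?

Counting forward 453 days from December 15, 1964:
December has 31 days, so 31 − 15 = 16 days remain after December 15, 1964; 453 − 16 = 437 left.
January 1965 has 31 days: 437 − 31 = 406 left.
February 1965 has 28 days (1965 is not a leap year): 406 − 28 = 378 left.
March 1965 has 31 days: 378 − 31 = 347 left.
April 1965 has 30 days: 347 − 30 = 317 left.
May 1965 has 31 days: 317 − 31 = 286 left.
June 1965 has 30 days: 286 − 30 = 256 left.
July 1965 has 31 days: 256 − 31 = 225 left.
August 1965 has 31 days: 225 − 31 = 194 left.
September 1965 has 30 days: 194 − 30 = 164 left.
October 1965 has 31 days: 164 − 31 = 133 left.
November 1965 has 30 days: 133 − 30 = 103 left.
December 1965 has 31 days: 103 − 31 = 72 left.
January 1966 has 31 days: 72 − 31 = 41 left.
February 1966 has 28 days (1966 is not a leap year): 41 − 28 = 13 left.
13 days into March 1966 → March 13, 1966.
Advancing 147 days from March 13, 1966:
March has 31 days, so 31 − 13 = 18 days remain after March 13, 1966; 147 − 18 = 129 left.
April 1966 has 30 days: 129 − 30 = 99 left.
May 1966 has 31 days: 99 − 31 = 68 left.
June 1966 has 30 days: 68 − 30 = 38 left.
July 1966 has 31 days: 38 − 31 = 7 left.
7 days into August 1966 → August 7, 1966.
Counting forward 88 days from August 7, 1966:
August has 31 days, so 31 − 7 = 24 days remain after August 7, 1966; 88 − 24 = 64 left.
September 1966 has 30 days: 64 − 30 = 34 left.
October 1966 has 31 days: 34 − 31 = 3 left.
3 days into November 1966 → November 3, 1966.

November 3, 1966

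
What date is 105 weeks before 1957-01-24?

Counting back 105 weeks = 735 days from January 24, 1957.
Going back 24 days from January 24, 1957 reaches the end of the previous month; 735 − 24 = 711 left.
December 1956 has 31 days: 711 − 31 = 680 left.
November 1956 has 30 days: 680 − 30 = 650 left.
October 1956 has 31 days: 650 − 31 = 619 left.
September 1956 has 30 days: 619 − 30 = 589 left.
August 1956 has 31 days: 589 − 31 = 558 left.
July 1956 has 31 days: 558 − 31 = 527 left.
June 1956 has 30 days: 527 − 30 = 497 left.
May 1956 has 31 days: 497 − 31 = 466 left.
April 1956 has 30 days: 466 − 30 = 436 left.
March 1956 has 31 days: 436 − 31 = 405 left.
February 1956 has 29 days (1956 is a leap year): 405 − 29 = 376 left.
January 1956 has 31 days: 376 − 31 = 345 left.
December 1955 has 31 days: 345 − 31 = 314 left.
November 1955 has 30 days: 314 − 30 = 284 left.
October 1955 has 31 days: 284 − 31 = 253 left.
September 1955 has 30 days: 253 − 30 = 223 left.
August 1955 has 31 days: 223 − 31 = 192 left.
July 1955 has 31 days: 192 − 31 = 161 left.
June 1955 has 30 days: 161 − 30 = 131 left.
May 1955 has 31 days: 131 − 31 = 100 left.
April 1955 has 30 days: 100 − 30 = 70 left.
March 1955 has 31 days: 70 − 31 = 39 left.
February 1955 has 28 days (1955 is not a leap year): 39 − 28 = 11 left.
January 1955 has 31 days; 31 − 11 = 20 → January 20, 1955.

January 20, 1955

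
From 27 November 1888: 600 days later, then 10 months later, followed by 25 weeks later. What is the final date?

Counting forward 600 days from November 27, 1888:
November has 30 days, so 30 − 27 = 3 days remain after November 27, 1888; 600 − 3 = 597 left.
December 1888 has 31 days: 597 − 31 = 566 left.
January 1889 has 31 days: 566 − 31 = 535 left.
February 1889 has 28 days (1889 is not a leap year): 535 − 28 = 507 left.
March 1889 has 31 days: 507 − 31 = 476 left.
April 1889 has 30 days: 476 − 30 = 446 left.
May 1889 has 31 days: 446 − 31 = 415 left.
June 1889 has 30 days: 415 − 30 = 385 left.
July 1889 has 31 days: 385 − 31 = 354 left.
August 1889 has 31 days: 354 − 31 = 323 left.
September 1889 has 30 days: 323 − 30 = 293 left.
October 1889 has 31 days: 293 − 31 = 262 left.
November 1889 has 30 days: 262 − 30 = 232 left.
December 1889 has 31 days: 232 − 31 = 201 left.
January 1890 has 31 days: 201 − 31 = 170 left.
February 1890 has 28 days (1890 is not a leap year): 170 − 28 = 142 left.
March 1890 has 31 days: 142 − 31 = 111 left.
April 1890 has 30 days: 111 − 30 = 81 left.
May 1890 has 31 days: 81 − 31 = 50 left.
June 1890 has 30 days: 50 − 30 = 20 left.
20 days into July 1890 → July 20, 1890.
Advancing 10 months from July 20, 1890:
month 7 + 10 = 17, which is month 5 of year 1891 → May 1891.
Day 20 is valid in May, giving May 20, 1891.
Adding 25 weeks (= 175 days) from May 20, 1891:
May has 31 days, so 31 − 20 = 11 days remain after May 20, 1891; 175 − 11 = 164 left.
June 1891 has 30 days: 164 − 30 = 134 left.
July 1891 has 31 days: 134 − 31 = 103 left.
August 1891 has 31 days: 103 − 31 = 72 left.
September 1891 has 30 days: 72 − 30 = 42 left.
October 1891 has 31 days: 42 − 31 = 11 left.
11 days into November 1891 → November 11, 1891.

November 11, 1891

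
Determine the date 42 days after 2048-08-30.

October 11, 2048

Adding 42 days from August 30, 2048.
August has 31 days, so 31 − 30 = 1 day remains after August 30, 2048; 42 − 1 = 41 left.
September 2048 has 30 days: 41 − 30 = 11 left.
11 days into October 2048 → October 11, 2048.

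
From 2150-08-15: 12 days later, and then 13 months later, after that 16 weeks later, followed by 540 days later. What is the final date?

Counting forward 12 days from August 15, 2150:
August has 31 days; 15 + 12 = 27, still in August.
Adding 13 months from August 27, 2150:
month 8 + 13 = 21, which is month 9 of year 2151 → September 2151.
Day 27 is valid in September, giving September 27, 2151.
Advancing 16 weeks (= 112 days) from September 27, 2151:
September has 30 days, so 30 − 27 = 3 days remain after September 27, 2151; 112 − 3 = 109 left.
October 2151 has 31 days: 109 − 31 = 78 left.
November 2151 has 30 days: 78 − 30 = 48 left.
December 2151 has 31 days: 48 − 31 = 17 left.
17 days into January 2152 → January 17, 2152.
Advancing 540 days from January 17, 2152:
January has 31 days, so 31 − 17 = 14 days remain after January 17, 2152; 540 − 14 = 526 left.
February 2152 has 29 days (2152 is a leap year): 526 − 29 = 497 left.
March 2152 has 31 days: 497 − 31 = 466 left.
April 2152 has 30 days: 466 − 30 = 436 left.
May 2152 has 31 days: 436 − 31 = 405 left.
June 2152 has 30 days: 405 − 30 = 375 left.
July 2152 has 31 days: 375 − 31 = 344 left.
August 2152 has 31 days: 344 − 31 = 313 left.
September 2152 has 30 days: 313 − 30 = 283 left.
October 2152 has 31 days: 283 − 31 = 252 left.
November 2152 has 30 days: 252 − 30 = 222 left.
December 2152 has 31 days: 222 − 31 = 191 left.
January 2153 has 31 days: 191 − 31 = 160 left.
February 2153 has 28 days (2153 is not a leap year): 160 − 28 = 132 left.
March 2153 has 31 days: 132 − 31 = 101 left.
April 2153 has 30 days: 101 − 30 = 71 left.
May 2153 has 31 days: 71 − 31 = 40 left.
June 2153 has 30 days: 40 − 30 = 10 left.
10 days into July 2153 → July 10, 2153.

July 10, 2153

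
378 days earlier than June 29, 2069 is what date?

Going back 378 days from June 29, 2069.
Going back 29 days from June 29, 2069 reaches the end of the previous month; 378 − 29 = 349 left.
May 2069 has 31 days: 349 − 31 = 318 left.
April 2069 has 30 days: 318 − 30 = 288 left.
March 2069 has 31 days: 288 − 31 = 257 left.
February 2069 has 28 days (2069 is not a leap year): 257 − 28 = 229 left.
January 2069 has 31 days: 229 − 31 = 198 left.
December 2068 has 31 days: 198 − 31 = 167 left.
November 2068 has 30 days: 167 − 30 = 137 left.
October 2068 has 31 days: 137 − 31 = 106 left.
September 2068 has 30 days: 106 − 30 = 76 left.
August 2068 has 31 days: 76 − 31 = 45 left.
July 2068 has 31 days: 45 − 31 = 14 left.
June 2068 has 30 days; 30 − 14 = 16 → June 16, 2068.

June 16, 2068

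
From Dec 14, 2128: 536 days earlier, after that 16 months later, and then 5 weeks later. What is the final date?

December 1, 2128

Counting back 536 days from December 14, 2128:
Going back 14 days from December 14, 2128 reaches the end of the previous month; 536 − 14 = 522 left.
November 2128 has 30 days: 522 − 30 = 492 left.
October 2128 has 31 days: 492 − 31 = 461 left.
September 2128 has 30 days: 461 − 30 = 431 left.
August 2128 has 31 days: 431 − 31 = 400 left.
July 2128 has 31 days: 400 − 31 = 369 left.
June 2128 has 30 days: 369 − 30 = 339 left.
May 2128 has 31 days: 339 − 31 = 308 left.
April 2128 has 30 days: 308 − 30 = 278 left.
March 2128 has 31 days: 278 − 31 = 247 left.
February 2128 has 29 days (2128 is a leap year): 247 − 29 = 218 left.
January 2128 has 31 days: 218 − 31 = 187 left.
December 2127 has 31 days: 187 − 31 = 156 left.
November 2127 has 30 days: 156 − 30 = 126 left.
October 2127 has 31 days: 126 − 31 = 95 left.
September 2127 has 30 days: 95 − 30 = 65 left.
August 2127 has 31 days: 65 − 31 = 34 left.
July 2127 has 31 days: 34 − 31 = 3 left.
June 2127 has 30 days; 30 − 3 = 27 → June 27, 2127.
Adding 16 months from June 27, 2127:
month 6 + 16 = 22, which is month 10 of year 2128 → October 2128.
Day 27 is valid in October, giving October 27, 2128.
Advancing 5 weeks (= 35 days) from October 27, 2128:
October has 31 days, so 31 − 27 = 4 days remain after October 27, 2128; 35 − 4 = 31 left.
November 2128 has 30 days: 31 − 30 = 1 left.
1 day into December 2128 → December 1, 2128.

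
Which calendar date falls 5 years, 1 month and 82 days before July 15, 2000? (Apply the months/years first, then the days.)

March 25, 1995

Subtracting 5 years, 1 month and 82 days from July 15, 2000: first the month/year part, then the days.
-5 years → 1995; month 7 − 1 = 6 → June 1995.
Day 15 is valid in June, giving June 15, 1995.
Now subtract 82 days from June 15, 1995.
Going back 15 days from June 15, 1995 reaches the end of the previous month; 82 − 15 = 67 left.
May 1995 has 31 days: 67 − 31 = 36 left.
April 1995 has 30 days: 36 − 30 = 6 left.
March 1995 has 31 days; 31 − 6 = 25 → March 25, 1995.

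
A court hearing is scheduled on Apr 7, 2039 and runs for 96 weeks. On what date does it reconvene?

Advancing 96 weeks = 672 days from April 7, 2039.
April has 30 days, so 30 − 7 = 23 days remain after April 7, 2039; 672 − 23 = 649 left.
May 2039 has 31 days: 649 − 31 = 618 left.
June 2039 has 30 days: 618 − 30 = 588 left.
July 2039 has 31 days: 588 − 31 = 557 left.
August 2039 has 31 days: 557 − 31 = 526 left.
September 2039 has 30 days: 526 − 30 = 496 left.
October 2039 has 31 days: 496 − 31 = 465 left.
November 2039 has 30 days: 465 − 30 = 435 left.
December 2039 has 31 days: 435 − 31 = 404 left.
January 2040 has 31 days: 404 − 31 = 373 left.
February 2040 has 29 days (2040 is a leap year): 373 − 29 = 344 left.
March 2040 has 31 days: 344 − 31 = 313 left.
April 2040 has 30 days: 313 − 30 = 283 left.
May 2040 has 31 days: 283 − 31 = 252 left.
June 2040 has 30 days: 252 − 30 = 222 left.
July 2040 has 31 days: 222 − 31 = 191 left.
August 2040 has 31 days: 191 − 31 = 160 left.
September 2040 has 30 days: 160 − 30 = 130 left.
October 2040 has 31 days: 130 − 31 = 99 left.
November 2040 has 30 days: 99 − 30 = 69 left.
December 2040 has 31 days: 69 − 31 = 38 left.
January 2041 has 31 days: 38 − 31 = 7 left.
7 days into February 2041 → February 7, 2041.

February 7, 2041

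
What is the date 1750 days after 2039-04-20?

February 3, 2044

Adding 1750 days from April 20, 2039.
April has 30 days, so 30 − 20 = 10 days remain after April 20, 2039; 1750 − 10 = 1740 left.
May 2039 has 31 days: 1740 − 31 = 1709 left.
June 2039 has 30 days: 1709 − 30 = 1679 left.
July 2039 has 31 days: 1679 − 31 = 1648 left.
August 2039 has 31 days: 1648 − 31 = 1617 left.
September 2039 has 30 days: 1617 − 30 = 1587 left.
October 2039 has 31 days: 1587 − 31 = 1556 left.
November 2039 has 30 days: 1556 − 30 = 1526 left.
December 2039 has 31 days: 1526 − 31 = 1495 left.
January 2040 has 31 days: 1495 − 31 = 1464 left.
February 2040 has 29 days (2040 is a leap year): 1464 − 29 = 1435 left.
March 2040 has 31 days: 1435 − 31 = 1404 left.
April 2040 has 30 days: 1404 − 30 = 1374 left.
May 2040 has 31 days: 1374 − 31 = 1343 left.
June 2040 has 30 days: 1343 − 30 = 1313 left.
July 2040 has 31 days: 1313 − 31 = 1282 left.
August 2040 has 31 days: 1282 − 31 = 1251 left.
September 2040 has 30 days: 1251 − 30 = 1221 left.
October 2040 has 31 days: 1221 − 31 = 1190 left.
November 2040 has 30 days: 1190 − 30 = 1160 left.
December 2040 has 31 days: 1160 − 31 = 1129 left.
January 2041 has 31 days: 1129 − 31 = 1098 left.
February 2041 has 28 days (2041 is not a leap year): 1098 − 28 = 1070 left.
March 2041 has 31 days: 1070 − 31 = 1039 left.
April 2041 has 30 days: 1039 − 30 = 1009 left.
May 2041 has 31 days: 1009 − 31 = 978 left.
June 2041 has 30 days: 978 − 30 = 948 left.
July 2041 has 31 days: 948 − 31 = 917 left.
August 2041 has 31 days: 917 − 31 = 886 left.
September 2041 has 30 days: 886 − 30 = 856 left.
October 2041 has 31 days: 856 − 31 = 825 left.
November 2041 has 30 days: 825 − 30 = 795 left.
December 2041 has 31 days: 795 − 31 = 764 left.
January 2042 has 31 days: 764 − 31 = 733 left.
February 2042 has 28 days (2042 is not a leap year): 733 − 28 = 705 left.
March 2042 has 31 days: 705 − 31 = 674 left.
April 2042 has 30 days: 674 − 30 = 644 left.
May 2042 has 31 days: 644 − 31 = 613 left.
June 2042 has 30 days: 613 − 30 = 583 left.
July 2042 has 31 days: 583 − 31 = 552 left.
August 2042 has 31 days: 552 − 31 = 521 left.
September 2042 has 30 days: 521 − 30 = 491 left.
October 2042 has 31 days: 491 − 31 = 460 left.
November 2042 has 30 days: 460 − 30 = 430 left.
December 2042 has 31 days: 430 − 31 = 399 left.
January 2043 has 31 days: 399 − 31 = 368 left.
February 2043 has 28 days (2043 is not a leap year): 368 − 28 = 340 left.
March 2043 has 31 days: 340 − 31 = 309 left.
April 2043 has 30 days: 309 − 30 = 279 left.
May 2043 has 31 days: 279 − 31 = 248 left.
June 2043 has 30 days: 248 − 30 = 218 left.
July 2043 has 31 days: 218 − 31 = 187 left.
August 2043 has 31 days: 187 − 31 = 156 left.
September 2043 has 30 days: 156 − 30 = 126 left.
October 2043 has 31 days: 126 − 31 = 95 left.
November 2043 has 30 days: 95 − 30 = 65 left.
December 2043 has 31 days: 65 − 31 = 34 left.
January 2044 has 31 days: 34 − 31 = 3 left.
3 days into February 2044 → February 3, 2044.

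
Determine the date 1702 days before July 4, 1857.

Subtracting 1702 days from July 4, 1857.
Going back 4 days from July 4, 1857 reaches the end of the previous month; 1702 − 4 = 1698 left.
June 1857 has 30 days: 1698 − 30 = 1668 left.
May 1857 has 31 days: 1668 − 31 = 1637 left.
April 1857 has 30 days: 1637 − 30 = 1607 left.
March 1857 has 31 days: 1607 − 31 = 1576 left.
February 1857 has 28 days (1857 is not a leap year): 1576 − 28 = 1548 left.
January 1857 has 31 days: 1548 − 31 = 1517 left.
December 1856 has 31 days: 1517 − 31 = 1486 left.
November 1856 has 30 days: 1486 − 30 = 1456 left.
October 1856 has 31 days: 1456 − 31 = 1425 left.
September 1856 has 30 days: 1425 − 30 = 1395 left.
August 1856 has 31 days: 1395 − 31 = 1364 left.
July 1856 has 31 days: 1364 − 31 = 1333 left.
June 1856 has 30 days: 1333 − 30 = 1303 left.
May 1856 has 31 days: 1303 − 31 = 1272 left.
April 1856 has 30 days: 1272 − 30 = 1242 left.
March 1856 has 31 days: 1242 − 31 = 1211 left.
February 1856 has 29 days (1856 is a leap year): 1211 − 29 = 1182 left.
January 1856 has 31 days: 1182 − 31 = 1151 left.
December 1855 has 31 days: 1151 − 31 = 1120 left.
November 1855 has 30 days: 1120 − 30 = 1090 left.
October 1855 has 31 days: 1090 − 31 = 1059 left.
September 1855 has 30 days: 1059 − 30 = 1029 left.
August 1855 has 31 days: 1029 − 31 = 998 left.
July 1855 has 31 days: 998 − 31 = 967 left.
June 1855 has 30 days: 967 − 30 = 937 left.
May 1855 has 31 days: 937 − 31 = 906 left.
April 1855 has 30 days: 906 − 30 = 876 left.
March 1855 has 31 days: 876 − 31 = 845 left.
February 1855 has 28 days (1855 is not a leap year): 845 − 28 = 817 left.
January 1855 has 31 days: 817 − 31 = 786 left.
December 1854 has 31 days: 786 − 31 = 755 left.
November 1854 has 30 days: 755 − 30 = 725 left.
October 1854 has 31 days: 725 − 31 = 694 left.
September 1854 has 30 days: 694 − 30 = 664 left.
August 1854 has 31 days: 664 − 31 = 633 left.
July 1854 has 31 days: 633 − 31 = 602 left.
June 1854 has 30 days: 602 − 30 = 572 left.
May 1854 has 31 days: 572 − 31 = 541 left.
April 1854 has 30 days: 541 − 30 = 511 left.
March 1854 has 31 days: 511 − 31 = 480 left.
February 1854 has 28 days (1854 is not a leap year): 480 − 28 = 452 left.
January 1854 has 31 days: 452 − 31 = 421 left.
December 1853 has 31 days: 421 − 31 = 390 left.
November 1853 has 30 days: 390 − 30 = 360 left.
October 1853 has 31 days: 360 − 31 = 329 left.
September 1853 has 30 days: 329 − 30 = 299 left.
August 1853 has 31 days: 299 − 31 = 268 left.
July 1853 has 31 days: 268 − 31 = 237 left.
June 1853 has 30 days: 237 − 30 = 207 left.
May 1853 has 31 days: 207 − 31 = 176 left.
April 1853 has 30 days: 176 − 30 = 146 left.
March 1853 has 31 days: 146 − 31 = 115 left.
February 1853 has 28 days (1853 is not a leap year): 115 − 28 = 87 left.
January 1853 has 31 days: 87 − 31 = 56 left.
December 1852 has 31 days: 56 − 31 = 25 left.
November 1852 has 30 days; 30 − 25 = 5 → November 5, 1852.

November 5, 1852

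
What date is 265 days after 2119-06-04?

February 24, 2120

Advancing 265 days from June 4, 2119.
June has 30 days, so 30 − 4 = 26 days remain after June 4, 2119; 265 − 26 = 239 left.
July 2119 has 31 days: 239 − 31 = 208 left.
August 2119 has 31 days: 208 − 31 = 177 left.
September 2119 has 30 days: 177 − 30 = 147 left.
October 2119 has 31 days: 147 − 31 = 116 left.
November 2119 has 30 days: 116 − 30 = 86 left.
December 2119 has 31 days: 86 − 31 = 55 left.
January 2120 has 31 days: 55 − 31 = 24 left.
24 days into February 2120 → February 24, 2120.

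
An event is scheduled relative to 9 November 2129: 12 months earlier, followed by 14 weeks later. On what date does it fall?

Going back 12 months from November 9, 2129:
month 11 − 12 = -1, which is month 11 of year 2128 → November 2128.
Day 9 is valid in November, giving November 9, 2128.
Advancing 14 weeks (= 98 days) from November 9, 2128:
November has 30 days, so 30 − 9 = 21 days remain after November 9, 2128; 98 − 21 = 77 left.
December 2128 has 31 days: 77 − 31 = 46 left.
January 2129 has 31 days: 46 − 31 = 15 left.
15 days into February 2129 → February 15, 2129.

February 15, 2129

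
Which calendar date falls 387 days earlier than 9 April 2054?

Going back 387 days from April 9, 2054.
Going back 9 days from April 9, 2054 reaches the end of the previous month; 387 − 9 = 378 left.
March 2054 has 31 days: 378 − 31 = 347 left.
February 2054 has 28 days (2054 is not a leap year): 347 − 28 = 319 left.
January 2054 has 31 days: 319 − 31 = 288 left.
December 2053 has 31 days: 288 − 31 = 257 left.
November 2053 has 30 days: 257 − 30 = 227 left.
October 2053 has 31 days: 227 − 31 = 196 left.
September 2053 has 30 days: 196 − 30 = 166 left.
August 2053 has 31 days: 166 − 31 = 135 left.
July 2053 has 31 days: 135 − 31 = 104 left.
June 2053 has 30 days: 104 − 30 = 74 left.
May 2053 has 31 days: 74 − 31 = 43 left.
April 2053 has 30 days: 43 − 30 = 13 left.
March 2053 has 31 days; 31 − 13 = 18 → March 18, 2053.

March 18, 2053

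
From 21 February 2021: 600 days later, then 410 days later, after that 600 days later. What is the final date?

July 20, 2025

Adding 600 days from February 21, 2021:
February has 28 days, so 28 − 21 = 7 days remain after February 21, 2021; 600 − 7 = 593 left.
March 2021 has 31 days: 593 − 31 = 562 left.
April 2021 has 30 days: 562 − 30 = 532 left.
May 2021 has 31 days: 532 − 31 = 501 left.
June 2021 has 30 days: 501 − 30 = 471 left.
July 2021 has 31 days: 471 − 31 = 440 left.
August 2021 has 31 days: 440 − 31 = 409 left.
September 2021 has 30 days: 409 − 30 = 379 left.
October 2021 has 31 days: 379 − 31 = 348 left.
November 2021 has 30 days: 348 − 30 = 318 left.
December 2021 has 31 days: 318 − 31 = 287 left.
January 2022 has 31 days: 287 − 31 = 256 left.
February 2022 has 28 days (2022 is not a leap year): 256 − 28 = 228 left.
March 2022 has 31 days: 228 − 31 = 197 left.
April 2022 has 30 days: 197 − 30 = 167 left.
May 2022 has 31 days: 167 − 31 = 136 left.
June 2022 has 30 days: 136 − 30 = 106 left.
July 2022 has 31 days: 106 − 31 = 75 left.
August 2022 has 31 days: 75 − 31 = 44 left.
September 2022 has 30 days: 44 − 30 = 14 left.
14 days into October 2022 → October 14, 2022.
Adding 410 days from October 14, 2022:
October has 31 days, so 31 − 14 = 17 days remain after October 14, 2022; 410 − 17 = 393 left.
November 2022 has 30 days: 393 − 30 = 363 left.
December 2022 has 31 days: 363 − 31 = 332 left.
January 2023 has 31 days: 332 − 31 = 301 left.
February 2023 has 28 days (2023 is not a leap year): 301 − 28 = 273 left.
March 2023 has 31 days: 273 − 31 = 242 left.
April 2023 has 30 days: 242 − 30 = 212 left.
May 2023 has 31 days: 212 − 31 = 181 left.
June 2023 has 30 days: 181 − 30 = 151 left.
July 2023 has 31 days: 151 − 31 = 120 left.
August 2023 has 31 days: 120 − 31 = 89 left.
September 2023 has 30 days: 89 − 30 = 59 left.
October 2023 has 31 days: 59 − 31 = 28 left.
28 days into November 2023 → November 28, 2023.
Adding 600 days from November 28, 2023:
November has 30 days, so 30 − 28 = 2 days remain after November 28, 2023; 600 − 2 = 598 left.
December 2023 has 31 days: 598 − 31 = 567 left.
January 2024 has 31 days: 567 − 31 = 536 left.
February 2024 has 29 days (2024 is a leap year): 536 − 29 = 507 left.
March 2024 has 31 days: 507 − 31 = 476 left.
April 2024 has 30 days: 476 − 30 = 446 left.
May 2024 has 31 days: 446 − 31 = 415 left.
June 2024 has 30 days: 415 − 30 = 385 left.
July 2024 has 31 days: 385 − 31 = 354 left.
August 2024 has 31 days: 354 − 31 = 323 left.
September 2024 has 30 days: 323 − 30 = 293 left.
October 2024 has 31 days: 293 − 31 = 262 left.
November 2024 has 30 days: 262 − 30 = 232 left.
December 2024 has 31 days: 232 − 31 = 201 left.
January 2025 has 31 days: 201 − 31 = 170 left.
February 2025 has 28 days (2025 is not a leap year): 170 − 28 = 142 left.
March 2025 has 31 days: 142 − 31 = 111 left.
April 2025 has 30 days: 111 − 30 = 81 left.
May 2025 has 31 days: 81 − 31 = 50 left.
June 2025 has 30 days: 50 − 30 = 20 left.
20 days into July 2025 → July 20, 2025.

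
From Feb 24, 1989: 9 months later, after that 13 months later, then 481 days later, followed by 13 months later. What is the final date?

Advancing 9 months from February 24, 1989:
month 2 + 9 = 11 → November 1989.
Day 24 is valid in November, giving November 24, 1989.
Counting forward 13 months from November 24, 1989:
month 11 + 13 = 24, which is month 12 of year 1990 → December 1990.
Day 24 is valid in December, giving December 24, 1990.
Adding 481 days from December 24, 1990:
December has 31 days, so 31 − 24 = 7 days remain after December 24, 1990; 481 − 7 = 474 left.
January 1991 has 31 days: 474 − 31 = 443 left.
February 1991 has 28 days (1991 is not a leap year): 443 − 28 = 415 left.
March 1991 has 31 days: 415 − 31 = 384 left.
April 1991 has 30 days: 384 − 30 = 354 left.
May 1991 has 31 days: 354 − 31 = 323 left.
June 1991 has 30 days: 323 − 30 = 293 left.
July 1991 has 31 days: 293 − 31 = 262 left.
August 1991 has 31 days: 262 − 31 = 231 left.
September 1991 has 30 days: 231 − 30 = 201 left.
October 1991 has 31 days: 201 − 31 = 170 left.
November 1991 has 30 days: 170 − 30 = 140 left.
December 1991 has 31 days: 140 − 31 = 109 left.
January 1992 has 31 days: 109 − 31 = 78 left.
February 1992 has 29 days (1992 is a leap year): 78 − 29 = 49 left.
March 1992 has 31 days: 49 − 31 = 18 left.
18 days into April 1992 → April 18, 1992.
Adding 13 months from April 18, 1992:
month 4 + 13 = 17, which is month 5 of year 1993 → May 1993.
Day 18 is valid in May, giving May 18, 1993.

May 18, 1993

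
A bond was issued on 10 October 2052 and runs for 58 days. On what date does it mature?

Adding 58 days from October 10, 2052.
October has 31 days, so 31 − 10 = 21 days remain after October 10, 2052; 58 − 21 = 37 left.
November 2052 has 30 days: 37 − 30 = 7 left.
7 days into December 2052 → December 7, 2052.

December 7, 2052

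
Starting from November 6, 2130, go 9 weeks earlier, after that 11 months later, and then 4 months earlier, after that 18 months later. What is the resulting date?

October 4, 2132

Subtracting 9 weeks (= 63 days) from November 6, 2130:
Going back 6 days from November 6, 2130 reaches the end of the previous month; 63 − 6 = 57 left.
October 2130 has 31 days: 57 − 31 = 26 left.
September 2130 has 30 days; 30 − 26 = 4 → September 4, 2130.
Counting forward 11 months from September 4, 2130:
month 9 + 11 = 20, which is month 8 of year 2131 → August 2131.
Day 4 is valid in August, giving August 4, 2131.
Going back 4 months from August 4, 2131:
month 8 − 4 = 4 → April 2131.
Day 4 is valid in April, giving April 4, 2131.
Adding 18 months from April 4, 2131:
month 4 + 18 = 22, which is month 10 of year 2132 → October 2132.
Day 4 is valid in October, giving October 4, 2132.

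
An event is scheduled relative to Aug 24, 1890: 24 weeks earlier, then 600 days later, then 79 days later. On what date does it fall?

Counting back 24 weeks (= 168 days) from August 24, 1890:
Going back 24 days from August 24, 1890 reaches the end of the previous month; 168 − 24 = 144 left.
July 1890 has 31 days: 144 − 31 = 113 left.
June 1890 has 30 days: 113 − 30 = 83 left.
May 1890 has 31 days: 83 − 31 = 52 left.
April 1890 has 30 days: 52 − 30 = 22 left.
March 1890 has 31 days; 31 − 22 = 9 → March 9, 1890.
Advancing 600 days from March 9, 1890:
March has 31 days, so 31 − 9 = 22 days remain after March 9, 1890; 600 − 22 = 578 left.
April 1890 has 30 days: 578 − 30 = 548 left.
May 1890 has 31 days: 548 − 31 = 517 left.
June 1890 has 30 days: 517 − 30 = 487 left.
July 1890 has 31 days: 487 − 31 = 456 left.
August 1890 has 31 days: 456 − 31 = 425 left.
September 1890 has 30 days: 425 − 30 = 395 left.
October 1890 has 31 days: 395 − 31 = 364 left.
November 1890 has 30 days: 364 − 30 = 334 left.
December 1890 has 31 days: 334 − 31 = 303 left.
January 1891 has 31 days: 303 − 31 = 272 left.
February 1891 has 28 days (1891 is not a leap year): 272 − 28 = 244 left.
March 1891 has 31 days: 244 − 31 = 213 left.
April 1891 has 30 days: 213 − 30 = 183 left.
May 1891 has 31 days: 183 − 31 = 152 left.
June 1891 has 30 days: 152 − 30 = 122 left.
July 1891 has 31 days: 122 − 31 = 91 left.
August 1891 has 31 days: 91 − 31 = 60 left.
September 1891 has 30 days: 60 − 30 = 30 left.
30 days into October 1891 → October 30, 1891.
Counting forward 79 days from October 30, 1891:
October has 31 days, so 31 − 30 = 1 day remains after October 30, 1891; 79 − 1 = 78 left.
November 1891 has 30 days: 78 − 30 = 48 left.
December 1891 has 31 days: 48 − 31 = 17 left.
17 days into January 1892 → January 17, 1892.

January 17, 1892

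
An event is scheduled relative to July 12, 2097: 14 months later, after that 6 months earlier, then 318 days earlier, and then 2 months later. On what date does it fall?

Counting forward 14 months from July 12, 2097:
month 7 + 14 = 21, which is month 9 of year 2098 → September 2098.
Day 12 is valid in September, giving September 12, 2098.
Counting back 6 months from September 12, 2098:
month 9 − 6 = 3 → March 2098.
Day 12 is valid in March, giving March 12, 2098.
Subtracting 318 days from March 12, 2098:
Going back 12 days from March 12, 2098 reaches the end of the previous month; 318 − 12 = 306 left.
February 2098 has 28 days (2098 is not a leap year): 306 − 28 = 278 left.
January 2098 has 31 days: 278 − 31 = 247 left.
December 2097 has 31 days: 247 − 31 = 216 left.
November 2097 has 30 days: 216 − 30 = 186 left.
October 2097 has 31 days: 186 − 31 = 155 left.
September 2097 has 30 days: 155 − 30 = 125 left.
August 2097 has 31 days: 125 − 31 = 94 left.
July 2097 has 31 days: 94 − 31 = 63 left.
June 2097 has 30 days: 63 − 30 = 33 left.
May 2097 has 31 days: 33 − 31 = 2 left.
April 2097 has 30 days; 30 − 2 = 28 → April 28, 2097.
Adding 2 months from April 28, 2097:
month 4 + 2 = 6 → June 2097.
Day 28 is valid in June, giving June 28, 2097.

June 28, 2097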